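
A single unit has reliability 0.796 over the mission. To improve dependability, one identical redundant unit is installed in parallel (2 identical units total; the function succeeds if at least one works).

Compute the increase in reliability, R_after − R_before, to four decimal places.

R_before = 0.796
R_after = 1 − (1 − 0.796)^2 = 0.9584
ΔR = 0.9584 − 0.796 = 0.1624

0.1624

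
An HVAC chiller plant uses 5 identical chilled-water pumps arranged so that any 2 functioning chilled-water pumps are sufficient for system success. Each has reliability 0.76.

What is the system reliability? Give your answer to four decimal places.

0.9866

R = Σ_{i=2}^{5} C(5,i) p^i (1−p)^{5−i} with p = 0.76
C(5,2)·0.76^2·0.24^3 = 0.079847
C(5,3)·0.76^3·0.24^2 = 0.252850
C(5,4)·0.76^4·0.24^1 = 0.400346
C(5,5)·0.76^5·0.24^0 = 0.253553
Sum = 0.9866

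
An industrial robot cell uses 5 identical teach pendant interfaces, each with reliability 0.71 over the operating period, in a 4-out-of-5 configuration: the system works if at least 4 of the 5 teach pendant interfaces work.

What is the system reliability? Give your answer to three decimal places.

R = Σ_{i=4}^{5} C(5,i) p^i (1−p)^{5−i} with p = 0.71
C(5,4)·0.71^4·0.29^1 = 0.36847
C(5,5)·0.71^5·0.29^0 = 0.18042
Sum = 0.549

0.549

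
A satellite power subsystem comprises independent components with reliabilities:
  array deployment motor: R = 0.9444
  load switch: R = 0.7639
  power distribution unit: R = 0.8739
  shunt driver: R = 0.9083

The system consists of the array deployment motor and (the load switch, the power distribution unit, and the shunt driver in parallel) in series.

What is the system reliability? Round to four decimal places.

0.9418

Parallel (load switch, power distribution unit, and shunt driver): 1 − (1 − 0.763900)(1 − 0.873900)(1 − 0.908300) = 0.997270
Series (array deployment motor and [0.997270]): 0.944400 × 0.997270 = 0.9418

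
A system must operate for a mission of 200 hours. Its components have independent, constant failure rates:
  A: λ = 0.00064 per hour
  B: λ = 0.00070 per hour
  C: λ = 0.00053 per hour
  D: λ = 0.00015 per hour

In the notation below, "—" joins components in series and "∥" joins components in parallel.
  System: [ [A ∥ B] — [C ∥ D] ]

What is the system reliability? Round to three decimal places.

R(A) = exp(−0.00064 × 200) = 0.87985
R(B) = exp(−0.00070 × 200) = 0.86936
R(C) = exp(−0.00053 × 200) = 0.89942
R(D) = exp(−0.00015 × 200) = 0.97045
Parallel (A and B): 1 − (1 − 0.87985)(1 − 0.86936) = 0.98430
Parallel (C and D): 1 − (1 − 0.89942)(1 − 0.97045) = 0.99703
Series ([0.98430] and [0.99703]): 0.98430 × 0.99703 = 0.981

0.981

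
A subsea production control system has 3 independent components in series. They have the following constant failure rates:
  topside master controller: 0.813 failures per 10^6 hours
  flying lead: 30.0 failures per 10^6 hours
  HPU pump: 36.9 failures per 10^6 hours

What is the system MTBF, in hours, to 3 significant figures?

Series of exponential components: λ_sys = Σ λ_i
λ_sys = 0.000000813 + 0.0000300 + 0.0000369 = 6.7713e-05 /h
MTBF = 1 / λ_sys = 14800 h

14800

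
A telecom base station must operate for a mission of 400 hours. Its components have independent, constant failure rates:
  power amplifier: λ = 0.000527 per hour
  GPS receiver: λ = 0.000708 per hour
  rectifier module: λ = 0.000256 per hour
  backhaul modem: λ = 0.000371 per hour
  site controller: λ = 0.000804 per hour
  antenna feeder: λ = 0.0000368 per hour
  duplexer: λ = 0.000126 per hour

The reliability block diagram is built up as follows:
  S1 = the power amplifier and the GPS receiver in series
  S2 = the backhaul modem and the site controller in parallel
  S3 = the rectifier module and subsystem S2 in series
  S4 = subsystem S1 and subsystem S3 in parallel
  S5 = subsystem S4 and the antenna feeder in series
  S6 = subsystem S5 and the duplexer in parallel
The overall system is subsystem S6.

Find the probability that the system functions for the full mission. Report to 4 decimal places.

0.9968

R(power amplifier) = exp(−0.000527 × 400) = 0.809936
R(GPS receiver) = exp(−0.000708 × 400) = 0.753369
R(rectifier module) = exp(−0.000256 × 400) = 0.902668
R(backhaul modem) = exp(−0.000371 × 400) = 0.862086
R(site controller) = exp(−0.000804 × 400) = 0.724988
R(antenna feeder) = exp(−0.0000368 × 400) = 0.985388
R(duplexer) = exp(−0.000126 × 400) = 0.950849
Series (power amplifier and GPS receiver): 0.809936 × 0.753369 = 0.610181
Parallel (backhaul modem and site controller): 1 − (1 − 0.862086)(1 − 0.724988) = 0.962072
Series (rectifier module and [0.962072]): 0.902668 × 0.962072 = 0.868432
Parallel ([0.610181] and [0.868432]): 1 − (1 − 0.610181)(1 − 0.868432) = 0.948712
Series ([0.948712] and antenna feeder): 0.948712 × 0.985388 = 0.934849
Parallel ([0.934849] and duplexer): 1 − (1 − 0.934849)(1 − 0.950849) = 0.9968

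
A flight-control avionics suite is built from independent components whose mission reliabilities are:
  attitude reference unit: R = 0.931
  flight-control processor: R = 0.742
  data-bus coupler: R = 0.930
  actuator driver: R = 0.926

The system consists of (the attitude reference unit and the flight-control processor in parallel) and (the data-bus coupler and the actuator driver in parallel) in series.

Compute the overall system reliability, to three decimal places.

Parallel (attitude reference unit and flight-control processor): 1 − (1 − 0.93100)(1 − 0.74200) = 0.98220
Parallel (data-bus coupler and actuator driver): 1 − (1 − 0.93000)(1 − 0.92600) = 0.99482
Series ([0.98220] and [0.99482]): 0.98220 × 0.99482 = 0.977

0.977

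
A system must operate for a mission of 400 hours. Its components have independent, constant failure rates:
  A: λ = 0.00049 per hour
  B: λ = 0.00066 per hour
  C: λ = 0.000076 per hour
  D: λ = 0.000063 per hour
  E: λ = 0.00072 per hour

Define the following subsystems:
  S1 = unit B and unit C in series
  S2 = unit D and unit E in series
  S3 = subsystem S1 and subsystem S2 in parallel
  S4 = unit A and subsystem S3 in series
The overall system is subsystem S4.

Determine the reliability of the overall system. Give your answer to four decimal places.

R(A) = exp(−0.00049 × 400) = 0.822012
R(B) = exp(−0.00066 × 400) = 0.767974
R(C) = exp(−0.000076 × 400) = 0.970057
R(D) = exp(−0.000063 × 400) = 0.975115
R(E) = exp(−0.00072 × 400) = 0.749762
Series (B and C): 0.767974 × 0.970057 = 0.744979
Series (D and E): 0.975115 × 0.749762 = 0.731104
Parallel ([0.744979] and [0.731104]): 1 − (1 − 0.744979)(1 − 0.731104) = 0.931426
Series (A and [0.931426]): 0.822012 × 0.931426 = 0.7656

0.7656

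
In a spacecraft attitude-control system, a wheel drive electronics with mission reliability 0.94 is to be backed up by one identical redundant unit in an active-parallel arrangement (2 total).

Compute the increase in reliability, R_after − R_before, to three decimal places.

0.056

R_before = 0.94
R_after = 1 − (1 − 0.94)^2 = 0.996
ΔR = 0.996 − 0.94 = 0.056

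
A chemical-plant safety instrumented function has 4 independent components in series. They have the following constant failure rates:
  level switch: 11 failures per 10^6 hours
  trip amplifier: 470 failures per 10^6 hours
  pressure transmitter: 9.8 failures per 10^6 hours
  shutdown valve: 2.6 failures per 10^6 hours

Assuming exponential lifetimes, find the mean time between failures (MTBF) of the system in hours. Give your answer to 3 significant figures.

2030

Series of exponential components: λ_sys = Σ λ_i
λ_sys = 0.000011 + 0.00047 + 0.0000098 + 0.0000026 = 4.9340e-04 /h
MTBF = 1 / λ_sys = 2030 h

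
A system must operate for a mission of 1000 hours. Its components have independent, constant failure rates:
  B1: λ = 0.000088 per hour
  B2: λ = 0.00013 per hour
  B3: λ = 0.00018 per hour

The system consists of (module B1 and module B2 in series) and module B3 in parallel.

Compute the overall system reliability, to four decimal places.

R(B1) = exp(−0.000088 × 1000) = 0.915761
R(B2) = exp(−0.00013 × 1000) = 0.878095
R(B3) = exp(−0.00018 × 1000) = 0.835270
Series (B1 and B2): 0.915761 × 0.878095 = 0.804125
Parallel ([0.804125] and B3): 1 − (1 − 0.804125)(1 − 0.835270) = 0.9677

0.9677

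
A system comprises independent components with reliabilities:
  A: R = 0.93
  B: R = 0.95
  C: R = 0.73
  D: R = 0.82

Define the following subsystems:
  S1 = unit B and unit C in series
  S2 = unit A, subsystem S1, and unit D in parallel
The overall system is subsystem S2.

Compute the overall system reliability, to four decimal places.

0.9961

Series (B and C): 0.950000 × 0.730000 = 0.693500
Parallel (A, [0.693500], and D): 1 − (1 − 0.930000)(1 − 0.693500)(1 − 0.820000) = 0.9961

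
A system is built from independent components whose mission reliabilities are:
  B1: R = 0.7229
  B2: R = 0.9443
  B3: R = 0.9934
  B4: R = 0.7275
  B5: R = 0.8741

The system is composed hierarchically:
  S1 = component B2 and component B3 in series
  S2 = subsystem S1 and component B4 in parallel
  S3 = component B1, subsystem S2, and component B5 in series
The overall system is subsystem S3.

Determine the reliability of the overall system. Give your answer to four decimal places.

Series (B2 and B3): 0.944300 × 0.993400 = 0.938068
Parallel ([0.938068] and B4): 1 − (1 − 0.938068)(1 − 0.727500) = 0.983124
Series (B1, [0.983124], and B5): 0.722900 × 0.983124 × 0.874100 = 0.6212

0.6212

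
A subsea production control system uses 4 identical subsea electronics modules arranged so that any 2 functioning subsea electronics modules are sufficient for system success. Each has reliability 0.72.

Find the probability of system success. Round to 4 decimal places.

R = Σ_{i=2}^{4} C(4,i) p^i (1−p)^{4−i} with p = 0.72
C(4,2)·0.72^2·0.28^2 = 0.243855
C(4,3)·0.72^3·0.28^1 = 0.418038
C(4,4)·0.72^4·0.28^0 = 0.268739
Sum = 0.9306

0.9306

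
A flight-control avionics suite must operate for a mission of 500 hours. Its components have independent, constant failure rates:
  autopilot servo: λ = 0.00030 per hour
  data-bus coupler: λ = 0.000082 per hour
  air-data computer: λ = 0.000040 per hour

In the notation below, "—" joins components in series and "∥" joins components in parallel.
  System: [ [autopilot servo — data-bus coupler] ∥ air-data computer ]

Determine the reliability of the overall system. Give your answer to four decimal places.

0.9966

R(autopilot servo) = exp(−0.00030 × 500) = 0.860708
R(data-bus coupler) = exp(−0.000082 × 500) = 0.959829
R(air-data computer) = exp(−0.000040 × 500) = 0.980199
Series (autopilot servo and data-bus coupler): 0.860708 × 0.959829 = 0.826132
Parallel ([0.826132] and air-data computer): 1 − (1 − 0.826132)(1 − 0.980199) = 0.9966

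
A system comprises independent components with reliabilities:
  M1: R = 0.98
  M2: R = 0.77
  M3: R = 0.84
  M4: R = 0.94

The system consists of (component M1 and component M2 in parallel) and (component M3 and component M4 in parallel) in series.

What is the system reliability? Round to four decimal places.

0.9858

Parallel (M1 and M2): 1 − (1 − 0.980000)(1 − 0.770000) = 0.995400
Parallel (M3 and M4): 1 − (1 − 0.840000)(1 − 0.940000) = 0.990400
Series ([0.995400] and [0.990400]): 0.995400 × 0.990400 = 0.9858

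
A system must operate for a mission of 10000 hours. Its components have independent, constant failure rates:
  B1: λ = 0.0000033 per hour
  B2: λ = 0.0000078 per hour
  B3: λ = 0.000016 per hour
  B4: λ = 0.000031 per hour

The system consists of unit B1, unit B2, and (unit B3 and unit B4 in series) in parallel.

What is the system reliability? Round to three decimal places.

0.999

R(B1) = exp(−0.0000033 × 10000) = 0.96754
R(B2) = exp(−0.0000078 × 10000) = 0.92496
R(B3) = exp(−0.000016 × 10000) = 0.85214
R(B4) = exp(−0.000031 × 10000) = 0.73345
Series (B3 and B4): 0.85214 × 0.73345 = 0.62500
Parallel (B1, B2, and [0.62500]): 1 − (1 − 0.96754)(1 − 0.92496)(1 − 0.62500) = 0.999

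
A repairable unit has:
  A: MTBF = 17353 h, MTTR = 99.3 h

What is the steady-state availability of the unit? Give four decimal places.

A(A) = MTBF/(MTBF+MTTR) = 17353/(17353+99.3) = 0.9943

0.9943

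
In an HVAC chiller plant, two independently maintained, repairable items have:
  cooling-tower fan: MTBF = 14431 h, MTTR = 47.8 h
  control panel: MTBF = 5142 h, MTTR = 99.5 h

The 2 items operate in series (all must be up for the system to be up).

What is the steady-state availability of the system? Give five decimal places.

0.97778

A(cooling-tower fan) = MTBF/(MTBF+MTTR) = 14431/(14431+47.8) = 0.996699
A(control panel) = MTBF/(MTBF+MTTR) = 5142/(5142+99.5) = 0.981017
Series availability: 0.996699 × 0.981017 = 0.97778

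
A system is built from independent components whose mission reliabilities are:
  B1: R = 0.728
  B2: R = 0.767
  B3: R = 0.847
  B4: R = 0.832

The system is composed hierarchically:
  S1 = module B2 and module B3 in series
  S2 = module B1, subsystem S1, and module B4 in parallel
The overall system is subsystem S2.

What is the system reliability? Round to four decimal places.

Series (B2 and B3): 0.767000 × 0.847000 = 0.649649
Parallel (B1, [0.649649], and B4): 1 − (1 − 0.728000)(1 − 0.649649)(1 − 0.832000) = 0.9840

0.9840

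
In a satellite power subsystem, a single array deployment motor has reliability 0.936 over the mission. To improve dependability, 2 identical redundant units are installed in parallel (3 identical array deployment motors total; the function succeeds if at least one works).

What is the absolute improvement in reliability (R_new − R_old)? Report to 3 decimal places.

0.064

R_before = 0.936
R_after = 1 − (1 − 0.936)^3 = 1.000
ΔR = 1.000 − 0.936 = 0.064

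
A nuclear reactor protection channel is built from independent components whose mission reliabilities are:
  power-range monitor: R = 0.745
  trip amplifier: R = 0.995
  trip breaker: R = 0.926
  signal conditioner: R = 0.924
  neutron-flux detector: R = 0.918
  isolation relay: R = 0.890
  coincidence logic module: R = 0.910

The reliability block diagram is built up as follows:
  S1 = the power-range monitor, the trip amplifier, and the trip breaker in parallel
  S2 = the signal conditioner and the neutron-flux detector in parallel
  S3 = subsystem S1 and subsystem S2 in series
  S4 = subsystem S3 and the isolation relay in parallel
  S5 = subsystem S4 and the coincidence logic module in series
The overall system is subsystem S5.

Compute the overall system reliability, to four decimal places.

Parallel (power-range monitor, trip amplifier, and trip breaker): 1 − (1 − 0.745000)(1 − 0.995000)(1 − 0.926000) = 0.999906
Parallel (signal conditioner and neutron-flux detector): 1 − (1 − 0.924000)(1 − 0.918000) = 0.993768
Series ([0.999906] and [0.993768]): 0.999906 × 0.993768 = 0.993675
Parallel ([0.993675] and isolation relay): 1 − (1 − 0.993675)(1 − 0.890000) = 0.999304
Series ([0.999304] and coincidence logic module): 0.999304 × 0.910000 = 0.9094

0.9094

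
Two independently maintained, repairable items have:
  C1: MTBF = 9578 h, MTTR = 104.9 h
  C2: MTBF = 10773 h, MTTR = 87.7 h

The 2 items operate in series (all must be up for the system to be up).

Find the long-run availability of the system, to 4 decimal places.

0.9812

A(C1) = MTBF/(MTBF+MTTR) = 9578/(9578+104.9) = 0.989166
A(C2) = MTBF/(MTBF+MTTR) = 10773/(10773+87.7) = 0.991925
Series availability: 0.989166 × 0.991925 = 0.9812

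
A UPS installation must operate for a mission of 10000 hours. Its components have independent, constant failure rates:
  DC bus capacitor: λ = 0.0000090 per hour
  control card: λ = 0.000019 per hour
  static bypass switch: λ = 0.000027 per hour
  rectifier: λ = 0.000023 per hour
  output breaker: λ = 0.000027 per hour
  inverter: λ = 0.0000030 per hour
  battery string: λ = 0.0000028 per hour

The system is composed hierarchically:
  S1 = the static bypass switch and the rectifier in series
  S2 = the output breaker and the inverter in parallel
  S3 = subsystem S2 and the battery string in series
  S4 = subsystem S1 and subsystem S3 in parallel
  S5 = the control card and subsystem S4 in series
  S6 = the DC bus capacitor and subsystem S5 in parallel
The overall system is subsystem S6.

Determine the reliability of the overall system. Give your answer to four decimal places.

R(DC bus capacitor) = exp(−0.0000090 × 10000) = 0.913931
R(control card) = exp(−0.000019 × 10000) = 0.826959
R(static bypass switch) = exp(−0.000027 × 10000) = 0.763379
R(rectifier) = exp(−0.000023 × 10000) = 0.794534
R(output breaker) = exp(−0.000027 × 10000) = 0.763379
R(inverter) = exp(−0.0000030 × 10000) = 0.970446
R(battery string) = exp(−0.0000028 × 10000) = 0.972388
Series (static bypass switch and rectifier): 0.763379 × 0.794534 = 0.606531
Parallel (output breaker and inverter): 1 − (1 − 0.763379)(1 − 0.970446) = 0.993007
Series ([0.993007] and battery string): 0.993007 × 0.972388 = 0.965588
Parallel ([0.606531] and [0.965588]): 1 − (1 − 0.606531)(1 − 0.965588) = 0.986460
Series (control card and [0.986460]): 0.826959 × 0.986460 = 0.815762
Parallel (DC bus capacitor and [0.815762]): 1 − (1 − 0.913931)(1 − 0.815762) = 0.9841

0.9841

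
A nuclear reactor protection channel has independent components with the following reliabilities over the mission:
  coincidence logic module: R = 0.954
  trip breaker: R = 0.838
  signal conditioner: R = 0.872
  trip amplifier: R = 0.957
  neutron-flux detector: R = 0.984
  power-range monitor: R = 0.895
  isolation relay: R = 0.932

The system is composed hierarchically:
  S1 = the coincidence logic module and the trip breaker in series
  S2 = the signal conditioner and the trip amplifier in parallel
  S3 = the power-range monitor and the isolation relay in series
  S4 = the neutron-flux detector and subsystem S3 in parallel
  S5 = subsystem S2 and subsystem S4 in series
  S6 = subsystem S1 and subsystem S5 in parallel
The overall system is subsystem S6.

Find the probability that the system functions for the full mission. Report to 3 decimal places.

0.998

Series (coincidence logic module and trip breaker): 0.95400 × 0.83800 = 0.79945
Parallel (signal conditioner and trip amplifier): 1 − (1 − 0.87200)(1 − 0.95700) = 0.99450
Series (power-range monitor and isolation relay): 0.89500 × 0.93200 = 0.83414
Parallel (neutron-flux detector and [0.83414]): 1 − (1 − 0.98400)(1 − 0.83414) = 0.99735
Series ([0.99450] and [0.99735]): 0.99450 × 0.99735 = 0.99186
Parallel ([0.79945] and [0.99186]): 1 − (1 − 0.79945)(1 − 0.99186) = 0.998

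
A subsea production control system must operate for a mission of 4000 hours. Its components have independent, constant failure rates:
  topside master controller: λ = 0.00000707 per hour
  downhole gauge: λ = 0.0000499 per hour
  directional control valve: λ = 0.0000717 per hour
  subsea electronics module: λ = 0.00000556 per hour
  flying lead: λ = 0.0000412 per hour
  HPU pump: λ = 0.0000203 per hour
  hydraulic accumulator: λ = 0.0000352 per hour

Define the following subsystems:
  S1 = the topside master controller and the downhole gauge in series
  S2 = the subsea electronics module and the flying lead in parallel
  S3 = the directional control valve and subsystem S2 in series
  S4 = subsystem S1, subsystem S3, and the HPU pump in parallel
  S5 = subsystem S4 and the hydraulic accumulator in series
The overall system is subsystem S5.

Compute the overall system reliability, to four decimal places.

R(topside master controller) = exp(−0.00000707 × 4000) = 0.972116
R(downhole gauge) = exp(−0.0000499 × 4000) = 0.819058
R(directional control valve) = exp(−0.0000717 × 4000) = 0.750662
R(subsea electronics module) = exp(−0.00000556 × 4000) = 0.978005
R(flying lead) = exp(−0.0000412 × 4000) = 0.848063
R(HPU pump) = exp(−0.0000203 × 4000) = 0.922009
R(hydraulic accumulator) = exp(−0.0000352 × 4000) = 0.868663
Series (topside master controller and downhole gauge): 0.972116 × 0.819058 = 0.796219
Parallel (subsea electronics module and flying lead): 1 − (1 − 0.978005)(1 − 0.848063) = 0.996658
Series (directional control valve and [0.996658]): 0.750662 × 0.996658 = 0.748153
Parallel ([0.796219], [0.748153], and HPU pump): 1 − (1 − 0.796219)(1 − 0.748153)(1 − 0.922009) = 0.995997
Series ([0.995997] and hydraulic accumulator): 0.995997 × 0.868663 = 0.8652

0.8652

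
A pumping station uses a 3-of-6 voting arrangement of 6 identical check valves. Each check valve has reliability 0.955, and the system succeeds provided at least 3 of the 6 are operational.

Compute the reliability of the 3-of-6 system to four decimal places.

R = Σ_{i=3}^{6} C(6,i) p^i (1−p)^{6−i} with p = 0.955
C(6,3)·0.955^3·0.045^3 = 0.001587
C(6,4)·0.955^4·0.045^2 = 0.025266
C(6,5)·0.955^5·0.045^1 = 0.214477
C(6,6)·0.955^6·0.045^0 = 0.758613
Sum = 0.9999

0.9999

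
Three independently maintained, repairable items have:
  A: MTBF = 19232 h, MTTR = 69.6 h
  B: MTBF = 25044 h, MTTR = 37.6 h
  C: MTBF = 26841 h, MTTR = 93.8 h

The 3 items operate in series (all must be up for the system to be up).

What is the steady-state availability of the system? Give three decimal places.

A(A) = MTBF/(MTBF+MTTR) = 19232/(19232+69.6) = 0.996394
A(B) = MTBF/(MTBF+MTTR) = 25044/(25044+37.6) = 0.998501
A(C) = MTBF/(MTBF+MTTR) = 26841/(26841+93.8) = 0.996518
Series availability: 0.996394 × 0.998501 × 0.996518 = 0.991

0.991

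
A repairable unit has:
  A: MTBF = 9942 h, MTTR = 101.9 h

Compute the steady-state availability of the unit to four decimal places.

0.9899

A(A) = MTBF/(MTBF+MTTR) = 9942/(9942+101.9) = 0.9899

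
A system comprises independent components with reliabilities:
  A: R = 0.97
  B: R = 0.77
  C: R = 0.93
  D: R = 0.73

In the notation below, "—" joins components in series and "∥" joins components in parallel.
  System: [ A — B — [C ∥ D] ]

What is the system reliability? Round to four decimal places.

Parallel (C and D): 1 − (1 − 0.930000)(1 − 0.730000) = 0.981100
Series (A, B, and [0.981100]): 0.970000 × 0.770000 × 0.981100 = 0.7328

0.7328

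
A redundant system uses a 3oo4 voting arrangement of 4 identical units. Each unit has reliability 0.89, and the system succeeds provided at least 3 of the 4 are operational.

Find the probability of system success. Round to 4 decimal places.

R = Σ_{i=3}^{4} C(4,i) p^i (1−p)^{4−i} with p = 0.89
C(4,3)·0.89^3·0.11^1 = 0.310186
C(4,4)·0.89^4·0.11^0 = 0.627422
Sum = 0.9376

0.9376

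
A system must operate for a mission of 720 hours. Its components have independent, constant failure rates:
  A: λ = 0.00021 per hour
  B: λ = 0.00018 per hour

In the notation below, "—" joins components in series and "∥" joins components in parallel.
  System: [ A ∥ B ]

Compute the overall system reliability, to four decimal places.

R(A) = exp(−0.00021 × 720) = 0.859676
R(B) = exp(−0.00018 × 720) = 0.878447
Parallel (A and B): 1 − (1 − 0.859676)(1 − 0.878447) = 0.9829

0.9829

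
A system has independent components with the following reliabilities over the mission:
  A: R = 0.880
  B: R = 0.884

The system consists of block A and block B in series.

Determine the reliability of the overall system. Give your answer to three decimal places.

Series (A and B): 0.88000 × 0.88400 = 0.778

0.778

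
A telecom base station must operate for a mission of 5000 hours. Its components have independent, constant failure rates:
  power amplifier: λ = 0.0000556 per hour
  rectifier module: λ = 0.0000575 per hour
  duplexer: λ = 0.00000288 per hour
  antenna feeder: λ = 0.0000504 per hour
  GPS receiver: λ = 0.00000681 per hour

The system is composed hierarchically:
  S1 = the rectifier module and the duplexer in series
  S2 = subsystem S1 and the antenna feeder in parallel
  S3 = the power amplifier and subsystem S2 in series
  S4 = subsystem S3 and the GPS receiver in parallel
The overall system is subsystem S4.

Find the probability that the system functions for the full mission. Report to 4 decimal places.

R(power amplifier) = exp(−0.0000556 × 5000) = 0.757297
R(rectifier module) = exp(−0.0000575 × 5000) = 0.750137
R(duplexer) = exp(−0.00000288 × 5000) = 0.985703
R(antenna feeder) = exp(−0.0000504 × 5000) = 0.777245
R(GPS receiver) = exp(−0.00000681 × 5000) = 0.966523
Series (rectifier module and duplexer): 0.750137 × 0.985703 = 0.739412
Parallel ([0.739412] and antenna feeder): 1 − (1 − 0.739412)(1 − 0.777245) = 0.941953
Series (power amplifier and [0.941953]): 0.757297 × 0.941953 = 0.713338
Parallel ([0.713338] and GPS receiver): 1 − (1 − 0.713338)(1 − 0.966523) = 0.9904

0.9904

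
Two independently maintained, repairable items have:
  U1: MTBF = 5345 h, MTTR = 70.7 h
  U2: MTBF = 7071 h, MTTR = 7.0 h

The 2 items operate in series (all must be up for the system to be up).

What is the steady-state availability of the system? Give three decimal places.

A(U1) = MTBF/(MTBF+MTTR) = 5345/(5345+70.7) = 0.986945
A(U2) = MTBF/(MTBF+MTTR) = 7071/(7071+7.0) = 0.999011
Series availability: 0.986945 × 0.999011 = 0.986

0.986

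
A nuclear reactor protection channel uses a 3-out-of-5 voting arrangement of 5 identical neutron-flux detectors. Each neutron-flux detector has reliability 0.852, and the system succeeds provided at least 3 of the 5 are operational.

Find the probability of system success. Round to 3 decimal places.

0.974

R = Σ_{i=3}^{5} C(5,i) p^i (1−p)^{5−i} with p = 0.852
C(5,3)·0.852^3·0.148^2 = 0.13547
C(5,4)·0.852^4·0.148^1 = 0.38993
C(5,5)·0.852^5·0.148^0 = 0.44895
Sum = 0.974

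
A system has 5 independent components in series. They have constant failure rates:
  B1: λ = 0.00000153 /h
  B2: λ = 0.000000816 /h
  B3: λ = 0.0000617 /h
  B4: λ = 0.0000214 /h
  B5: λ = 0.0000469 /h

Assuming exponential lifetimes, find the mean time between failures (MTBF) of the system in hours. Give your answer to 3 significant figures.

Series of exponential components: λ_sys = Σ λ_i
λ_sys = 0.00000153 + 0.000000816 + 0.0000617 + 0.0000214 + 0.0000469 = 1.3235e-04 /h
MTBF = 1 / λ_sys = 7560 h

7560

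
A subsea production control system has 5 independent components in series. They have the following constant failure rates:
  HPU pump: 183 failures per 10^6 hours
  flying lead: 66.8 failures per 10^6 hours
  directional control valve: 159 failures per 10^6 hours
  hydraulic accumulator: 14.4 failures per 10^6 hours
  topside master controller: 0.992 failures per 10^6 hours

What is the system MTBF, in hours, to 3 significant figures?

Series of exponential components: λ_sys = Σ λ_i
λ_sys = 0.000183 + 0.0000668 + 0.000159 + 0.0000144 + 0.000000992 = 4.2419e-04 /h
MTBF = 1 / λ_sys = 2360 h

2360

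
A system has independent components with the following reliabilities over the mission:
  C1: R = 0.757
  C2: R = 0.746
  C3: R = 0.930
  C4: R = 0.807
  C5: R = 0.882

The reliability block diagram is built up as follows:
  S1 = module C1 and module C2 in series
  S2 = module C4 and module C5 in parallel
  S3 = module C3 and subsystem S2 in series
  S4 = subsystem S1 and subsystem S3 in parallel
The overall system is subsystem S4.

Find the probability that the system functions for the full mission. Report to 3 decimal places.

0.960

Series (C1 and C2): 0.75700 × 0.74600 = 0.56472
Parallel (C4 and C5): 1 − (1 − 0.80700)(1 − 0.88200) = 0.97723
Series (C3 and [0.97723]): 0.93000 × 0.97723 = 0.90882
Parallel ([0.56472] and [0.90882]): 1 − (1 − 0.56472)(1 − 0.90882) = 0.960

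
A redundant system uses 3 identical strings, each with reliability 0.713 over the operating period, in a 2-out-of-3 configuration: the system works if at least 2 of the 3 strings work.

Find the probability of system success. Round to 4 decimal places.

R = Σ_{i=2}^{3} C(3,i) p^i (1−p)^{3−i} with p = 0.713
C(3,2)·0.713^2·0.287^1 = 0.437706
C(3,3)·0.713^3·0.287^0 = 0.362467
Sum = 0.8002

0.8002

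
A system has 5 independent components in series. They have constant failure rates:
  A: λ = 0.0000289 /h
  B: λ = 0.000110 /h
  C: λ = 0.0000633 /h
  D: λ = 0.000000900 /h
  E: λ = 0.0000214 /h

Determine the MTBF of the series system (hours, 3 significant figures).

Series of exponential components: λ_sys = Σ λ_i
λ_sys = 0.0000289 + 0.000110 + 0.0000633 + 0.000000900 + 0.0000214 = 2.2450e-04 /h
MTBF = 1 / λ_sys = 4450 h

4450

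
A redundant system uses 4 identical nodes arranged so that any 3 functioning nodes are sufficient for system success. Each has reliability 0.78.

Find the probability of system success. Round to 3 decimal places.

R = Σ_{i=3}^{4} C(4,i) p^i (1−p)^{4−i} with p = 0.78
C(4,3)·0.78^3·0.22^1 = 0.41761
C(4,4)·0.78^4·0.22^0 = 0.37015
Sum = 0.788

0.788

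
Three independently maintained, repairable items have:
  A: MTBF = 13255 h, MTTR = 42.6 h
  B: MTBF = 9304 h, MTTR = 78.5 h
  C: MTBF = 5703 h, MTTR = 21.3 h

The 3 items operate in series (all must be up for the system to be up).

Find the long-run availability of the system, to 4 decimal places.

0.9848

A(A) = MTBF/(MTBF+MTTR) = 13255/(13255+42.6) = 0.996796
A(B) = MTBF/(MTBF+MTTR) = 9304/(9304+78.5) = 0.991633
A(C) = MTBF/(MTBF+MTTR) = 5703/(5703+21.3) = 0.996279
Series availability: 0.996796 × 0.991633 × 0.996279 = 0.9848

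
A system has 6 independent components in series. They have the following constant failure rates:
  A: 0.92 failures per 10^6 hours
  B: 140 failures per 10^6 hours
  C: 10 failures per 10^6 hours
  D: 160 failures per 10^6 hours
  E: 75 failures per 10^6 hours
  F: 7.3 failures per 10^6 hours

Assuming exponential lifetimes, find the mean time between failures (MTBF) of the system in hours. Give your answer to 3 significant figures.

Series of exponential components: λ_sys = Σ λ_i
λ_sys = 0.00000092 + 0.00014 + 0.000010 + 0.00016 + 0.000075 + 0.0000073 = 3.9322e-04 /h
MTBF = 1 / λ_sys = 2540 h

2540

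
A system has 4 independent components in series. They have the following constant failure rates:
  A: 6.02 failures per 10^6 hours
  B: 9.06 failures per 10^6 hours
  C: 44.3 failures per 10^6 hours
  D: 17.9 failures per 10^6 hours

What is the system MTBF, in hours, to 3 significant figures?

12900

Series of exponential components: λ_sys = Σ λ_i
λ_sys = 0.00000602 + 0.00000906 + 0.0000443 + 0.0000179 = 7.7280e-05 /h
MTBF = 1 / λ_sys = 12900 h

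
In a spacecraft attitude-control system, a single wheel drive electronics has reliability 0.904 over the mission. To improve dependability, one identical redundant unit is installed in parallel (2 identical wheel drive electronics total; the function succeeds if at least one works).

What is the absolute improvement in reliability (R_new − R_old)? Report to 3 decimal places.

0.087

R_before = 0.904
R_after = 1 − (1 − 0.904)^2 = 0.991
ΔR = 0.991 − 0.904 = 0.087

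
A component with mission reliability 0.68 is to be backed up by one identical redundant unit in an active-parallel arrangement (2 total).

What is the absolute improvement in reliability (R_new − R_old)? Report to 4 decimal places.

0.2176

R_before = 0.68
R_after = 1 − (1 − 0.68)^2 = 0.8976
ΔR = 0.8976 − 0.68 = 0.2176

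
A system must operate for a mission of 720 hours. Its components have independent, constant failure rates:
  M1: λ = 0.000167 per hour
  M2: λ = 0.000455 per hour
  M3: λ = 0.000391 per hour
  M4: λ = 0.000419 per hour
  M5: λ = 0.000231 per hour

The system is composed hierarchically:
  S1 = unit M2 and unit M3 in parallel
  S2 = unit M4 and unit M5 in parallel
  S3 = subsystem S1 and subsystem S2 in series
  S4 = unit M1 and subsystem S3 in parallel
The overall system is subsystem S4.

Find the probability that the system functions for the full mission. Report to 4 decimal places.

0.9880

R(M1) = exp(−0.000167 × 720) = 0.886708
R(M2) = exp(−0.000455 × 720) = 0.720651
R(M3) = exp(−0.000391 × 720) = 0.754636
R(M4) = exp(−0.000419 × 720) = 0.739575
R(M5) = exp(−0.000231 × 720) = 0.846775
Parallel (M2 and M3): 1 − (1 − 0.720651)(1 − 0.754636) = 0.931458
Parallel (M4 and M5): 1 − (1 − 0.739575)(1 − 0.846775) = 0.960096
Series ([0.931458] and [0.960096]): 0.931458 × 0.960096 = 0.894289
Parallel (M1 and [0.894289]): 1 − (1 − 0.886708)(1 − 0.894289) = 0.9880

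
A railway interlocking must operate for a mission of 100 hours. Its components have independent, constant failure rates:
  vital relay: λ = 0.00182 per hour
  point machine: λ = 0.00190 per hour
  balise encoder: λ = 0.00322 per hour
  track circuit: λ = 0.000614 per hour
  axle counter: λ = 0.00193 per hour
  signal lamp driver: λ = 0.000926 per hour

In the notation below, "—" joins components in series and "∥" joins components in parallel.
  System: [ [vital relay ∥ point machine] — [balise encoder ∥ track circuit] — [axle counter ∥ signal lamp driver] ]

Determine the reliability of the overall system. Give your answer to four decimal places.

R(vital relay) = exp(−0.00182 × 100) = 0.833601
R(point machine) = exp(−0.00190 × 100) = 0.826959
R(balise encoder) = exp(−0.00322 × 100) = 0.724698
R(track circuit) = exp(−0.000614 × 100) = 0.940447
R(axle counter) = exp(−0.00193 × 100) = 0.824482
R(signal lamp driver) = exp(−0.000926 × 100) = 0.911558
Parallel (vital relay and point machine): 1 − (1 − 0.833601)(1 − 0.826959) = 0.971206
Parallel (balise encoder and track circuit): 1 − (1 − 0.724698)(1 − 0.940447) = 0.983605
Parallel (axle counter and signal lamp driver): 1 − (1 − 0.824482)(1 − 0.911558) = 0.984477
Series ([0.971206], [0.983605], and [0.984477]): 0.971206 × 0.983605 × 0.984477 = 0.9405

0.9405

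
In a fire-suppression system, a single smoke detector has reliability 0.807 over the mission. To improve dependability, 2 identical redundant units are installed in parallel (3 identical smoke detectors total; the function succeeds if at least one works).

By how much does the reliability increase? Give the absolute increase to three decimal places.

R_before = 0.807
R_after = 1 − (1 − 0.807)^3 = 0.993
ΔR = 0.993 − 0.807 = 0.186

0.186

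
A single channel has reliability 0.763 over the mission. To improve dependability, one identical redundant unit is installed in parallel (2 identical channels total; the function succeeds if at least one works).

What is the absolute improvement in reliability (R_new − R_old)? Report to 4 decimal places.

R_before = 0.763
R_after = 1 − (1 − 0.763)^2 = 0.9438
ΔR = 0.9438 − 0.763 = 0.1808

0.1808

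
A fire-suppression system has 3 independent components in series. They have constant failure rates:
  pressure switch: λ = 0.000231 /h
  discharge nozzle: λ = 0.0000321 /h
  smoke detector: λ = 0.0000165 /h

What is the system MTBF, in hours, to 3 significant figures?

Series of exponential components: λ_sys = Σ λ_i
λ_sys = 0.000231 + 0.0000321 + 0.0000165 = 2.7960e-04 /h
MTBF = 1 / λ_sys = 3580 h

3580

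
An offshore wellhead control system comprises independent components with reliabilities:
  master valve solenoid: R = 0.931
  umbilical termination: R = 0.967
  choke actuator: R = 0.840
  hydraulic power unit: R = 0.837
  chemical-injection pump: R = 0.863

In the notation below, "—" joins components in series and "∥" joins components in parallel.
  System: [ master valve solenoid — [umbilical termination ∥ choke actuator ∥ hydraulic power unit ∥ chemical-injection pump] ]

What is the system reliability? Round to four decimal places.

Parallel (umbilical termination, choke actuator, hydraulic power unit, and chemical-injection pump): 1 − (1 − 0.967000)(1 − 0.840000)(1 − 0.837000)(1 − 0.863000) = 0.999882
Series (master valve solenoid and [0.999882]): 0.931000 × 0.999882 = 0.9309

0.9309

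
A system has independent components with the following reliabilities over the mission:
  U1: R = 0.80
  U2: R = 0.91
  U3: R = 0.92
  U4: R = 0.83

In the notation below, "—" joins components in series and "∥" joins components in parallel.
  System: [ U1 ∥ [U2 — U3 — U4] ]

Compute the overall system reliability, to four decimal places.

0.9390

Series (U2, U3, and U4): 0.910000 × 0.920000 × 0.830000 = 0.694876
Parallel (U1 and [0.694876]): 1 − (1 − 0.800000)(1 − 0.694876) = 0.9390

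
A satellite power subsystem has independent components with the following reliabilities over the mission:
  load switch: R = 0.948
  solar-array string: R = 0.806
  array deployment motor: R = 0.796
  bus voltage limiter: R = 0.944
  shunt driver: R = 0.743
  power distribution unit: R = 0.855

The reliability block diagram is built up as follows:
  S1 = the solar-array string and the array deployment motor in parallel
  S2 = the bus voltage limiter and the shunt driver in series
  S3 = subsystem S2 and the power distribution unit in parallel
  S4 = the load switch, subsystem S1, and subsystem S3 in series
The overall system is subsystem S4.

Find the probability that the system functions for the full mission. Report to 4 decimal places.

Parallel (solar-array string and array deployment motor): 1 − (1 − 0.806000)(1 − 0.796000) = 0.960424
Series (bus voltage limiter and shunt driver): 0.944000 × 0.743000 = 0.701392
Parallel ([0.701392] and power distribution unit): 1 − (1 − 0.701392)(1 − 0.855000) = 0.956702
Series (load switch, [0.960424], and [0.956702]): 0.948000 × 0.960424 × 0.956702 = 0.8711

0.8711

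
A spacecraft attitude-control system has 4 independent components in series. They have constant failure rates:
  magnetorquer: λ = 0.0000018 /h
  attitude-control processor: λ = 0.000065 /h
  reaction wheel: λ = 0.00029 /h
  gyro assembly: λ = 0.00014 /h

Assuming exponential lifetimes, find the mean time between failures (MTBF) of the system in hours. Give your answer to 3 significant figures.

Series of exponential components: λ_sys = Σ λ_i
λ_sys = 0.0000018 + 0.000065 + 0.00029 + 0.00014 = 4.9680e-04 /h
MTBF = 1 / λ_sys = 2010 h

2010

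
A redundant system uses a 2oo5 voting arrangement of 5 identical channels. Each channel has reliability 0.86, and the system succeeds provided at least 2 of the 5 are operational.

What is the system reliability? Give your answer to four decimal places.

R = Σ_{i=2}^{5} C(5,i) p^i (1−p)^{5−i} with p = 0.86
C(5,2)·0.86^2·0.14^3 = 0.020295
C(5,3)·0.86^3·0.14^2 = 0.124667
C(5,4)·0.86^4·0.14^1 = 0.382906
C(5,5)·0.86^5·0.14^0 = 0.470427
Sum = 0.9983

0.9983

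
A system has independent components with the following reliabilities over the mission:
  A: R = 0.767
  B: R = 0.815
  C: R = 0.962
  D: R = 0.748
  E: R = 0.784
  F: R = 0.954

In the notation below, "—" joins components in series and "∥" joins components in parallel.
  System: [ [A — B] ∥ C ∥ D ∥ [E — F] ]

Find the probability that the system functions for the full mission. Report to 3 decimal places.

Series (A and B): 0.76700 × 0.81500 = 0.62511
Series (E and F): 0.78400 × 0.95400 = 0.74794
Parallel ([0.62511], C, D, and [0.74794]): 1 − (1 − 0.62511)(1 − 0.96200)(1 − 0.74800)(1 − 0.74794) = 0.999

0.999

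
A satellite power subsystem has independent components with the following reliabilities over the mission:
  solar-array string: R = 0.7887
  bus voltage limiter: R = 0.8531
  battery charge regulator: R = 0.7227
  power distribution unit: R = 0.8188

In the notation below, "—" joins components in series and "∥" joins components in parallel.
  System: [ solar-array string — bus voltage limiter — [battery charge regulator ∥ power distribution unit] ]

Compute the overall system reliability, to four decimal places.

0.6390

Parallel (battery charge regulator and power distribution unit): 1 − (1 − 0.722700)(1 − 0.818800) = 0.949753
Series (solar-array string, bus voltage limiter, and [0.949753]): 0.788700 × 0.853100 × 0.949753 = 0.6390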